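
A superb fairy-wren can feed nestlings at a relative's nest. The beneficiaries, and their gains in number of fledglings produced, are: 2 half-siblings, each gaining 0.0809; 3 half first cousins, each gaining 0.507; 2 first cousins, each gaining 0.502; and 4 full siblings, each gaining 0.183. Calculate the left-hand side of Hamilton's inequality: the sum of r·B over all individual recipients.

0.6270125

r to a half-sibling = 1/4 (half-sibs share one parent — one path of length 2: r = (1/2)^2 = 1/4).
r to a half first cousin = 0.0625 (half first cousins share one grandparent — one path of length 4: r = (1/2)^4 = 1/16).
r to a first cousin = 1/8 (first cousins share one grandparent pair — two paths of length 4: r = 2·(1/2)^4 = 1/8).
r to a full sibling = 1/2 (full sibs share both parents — two paths of length 2: r = 2·(1/2)^2 = 1/2).
Summing one r·B term per recipient: 2·0.25·0.0809 + 3·0.0625·0.507 + 2·0.125·0.502 + 4·0.5·0.183 = 0.6270125.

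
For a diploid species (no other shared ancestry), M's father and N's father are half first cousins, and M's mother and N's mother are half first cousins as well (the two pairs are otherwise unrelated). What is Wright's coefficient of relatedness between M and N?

Independent pedigree routes through distinct common ancestors add.
M and N are related in two ways: half second cousins through their fathers (r = 1/64) and half second cousins through their mothers (r = 1/64).
r = 1/64 + 1/64 = 0.03125.

0.03125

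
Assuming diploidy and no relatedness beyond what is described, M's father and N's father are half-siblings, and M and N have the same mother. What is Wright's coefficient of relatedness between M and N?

0.3125

Independent pedigree routes through distinct common ancestors add.
M and N are related in two ways: half first cousins through their fathers (r = 1/16) and half-sibs through their shared mother (r = 1/4).
r = 1/16 + 1/4 = 0.3125.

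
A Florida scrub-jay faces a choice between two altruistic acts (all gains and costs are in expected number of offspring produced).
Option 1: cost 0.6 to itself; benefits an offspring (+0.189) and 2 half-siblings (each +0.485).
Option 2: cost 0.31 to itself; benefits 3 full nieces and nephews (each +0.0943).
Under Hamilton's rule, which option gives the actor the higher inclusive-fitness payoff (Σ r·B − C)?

Option 1: r to an offspring = 0.5.
Option 1: r to a half-sibling = 0.25.
Option 1: Σ r·B − C = (1·0.5·0.189 + 2·0.25·0.485) − 0.6 = -0.263.
Option 2: r to a full niece or nephew = 0.25.
Option 2: Σ r·B − C = (3·0.25·0.0943) − 0.31 = -0.239275.
Option 2 has the higher net inclusive-fitness payoff.

Option 2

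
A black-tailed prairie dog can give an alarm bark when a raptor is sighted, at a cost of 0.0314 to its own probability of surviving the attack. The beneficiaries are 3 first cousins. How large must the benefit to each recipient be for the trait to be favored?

r to a first cousin = 1/8 (first cousins share one grandparent pair — two paths of length 4: r = 2·(1/2)^4 = 1/8).
Hamilton's rule with n recipients of equal r: n·r·B > C, so B > C/(n·r) = 0.0314/(3·0.125) = 0.0837.

0.0837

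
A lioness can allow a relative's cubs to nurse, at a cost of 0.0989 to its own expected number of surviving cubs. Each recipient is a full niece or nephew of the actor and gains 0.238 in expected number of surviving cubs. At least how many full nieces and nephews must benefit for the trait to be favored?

2

r to a full niece or nephew = 1/4 (full aunt/uncle↔niece/nephew: two paths of length 3 through the shared grandparent pair: r = 2·(1/2)^3 = 1/4).
Hamilton's rule: n·r·B > C  ⇒  n > C/(r·B) = 0.0989/(0.25·0.238) = 1.662.
The smallest integer exceeding 1.662 is 2.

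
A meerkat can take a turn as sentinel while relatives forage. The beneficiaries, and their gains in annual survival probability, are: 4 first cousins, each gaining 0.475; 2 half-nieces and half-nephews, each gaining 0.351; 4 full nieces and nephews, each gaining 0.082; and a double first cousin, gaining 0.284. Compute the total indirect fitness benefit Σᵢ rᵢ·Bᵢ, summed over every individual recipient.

0.47825

r to a first cousin = 0.125 (first cousins share one grandparent pair — two paths of length 4: r = 2·(1/2)^4 = 1/8).
r to a half-niece or half-nephew = 1/8 (half-aunt/uncle↔niece/nephew: one path of length 3: r = (1/2)^3 = 1/8).
r to a full niece or nephew = 1/4 (full aunt/uncle↔niece/nephew: two paths of length 3 through the shared grandparent pair: r = 2·(1/2)^3 = 1/4).
r to a double first cousin = 1/4 (double first cousins share both grandparent pairs — four paths of length 4: r = 4·(1/2)^4 = 1/4).
Summing one r·B term per recipient: 4·0.125·0.475 + 2·0.125·0.351 + 4·0.25·0.082 + 1·0.25·0.284 = 0.47825.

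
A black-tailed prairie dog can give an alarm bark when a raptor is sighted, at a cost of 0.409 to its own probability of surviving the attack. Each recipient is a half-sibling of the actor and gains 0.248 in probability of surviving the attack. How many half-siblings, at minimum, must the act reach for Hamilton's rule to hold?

r to a half-sibling = 1/4 (half-sibs share one parent — one path of length 2: r = (1/2)^2 = 1/4).
Hamilton's rule: n·r·B > C  ⇒  n > C/(r·B) = 0.409/(0.25·0.248) = 6.597.
The smallest integer exceeding 6.597 is 7.

7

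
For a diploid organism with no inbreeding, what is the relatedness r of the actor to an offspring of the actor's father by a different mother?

0.25

Each parent–offspring link contributes a factor of 1/2, and independent paths through distinct common ancestors add.
Half-sibs share one parent — one path of length 2: r = (1/2)^2 = 1/4.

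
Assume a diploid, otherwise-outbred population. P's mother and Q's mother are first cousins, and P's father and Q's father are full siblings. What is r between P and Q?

Independent pedigree routes through distinct common ancestors add.
P and Q are related in two ways: second cousins through their mothers (r = 1/32) and first cousins through their fathers (r = 1/8).
r = 1/32 + 1/8 = 0.15625.

0.15625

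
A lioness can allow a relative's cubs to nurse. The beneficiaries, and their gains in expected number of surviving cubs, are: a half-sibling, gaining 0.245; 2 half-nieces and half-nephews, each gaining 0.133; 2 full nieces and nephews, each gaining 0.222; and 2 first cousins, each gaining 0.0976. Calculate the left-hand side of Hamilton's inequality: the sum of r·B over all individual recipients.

r to a half-sibling = 1/4 (half-sibs share one parent — one path of length 2: r = (1/2)^2 = 1/4).
r to a half-niece or half-nephew = 1/8 (half-aunt/uncle↔niece/nephew: one path of length 3: r = (1/2)^3 = 1/8).
r to a full niece or nephew = 0.25 (full aunt/uncle↔niece/nephew: two paths of length 3 through the shared grandparent pair: r = 2·(1/2)^3 = 1/4).
r to a first cousin = 0.125 (first cousins share one grandparent pair — two paths of length 4: r = 2·(1/2)^4 = 1/8).
Summing one r·B term per recipient: 1·0.25·0.245 + 2·0.125·0.133 + 2·0.25·0.222 + 2·0.125·0.0976 = 0.2299.

0.2299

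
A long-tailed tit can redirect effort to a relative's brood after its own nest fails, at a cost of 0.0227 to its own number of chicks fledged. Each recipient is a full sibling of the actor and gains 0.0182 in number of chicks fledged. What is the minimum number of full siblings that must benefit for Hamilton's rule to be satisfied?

r to a full sibling = 0.5 (full sibs share both parents — two paths of length 2: r = 2·(1/2)^2 = 1/2).
Hamilton's rule: n·r·B > C  ⇒  n > C/(r·B) = 0.0227/(0.5·0.0182) = 2.495.
The smallest integer exceeding 2.495 is 3.

3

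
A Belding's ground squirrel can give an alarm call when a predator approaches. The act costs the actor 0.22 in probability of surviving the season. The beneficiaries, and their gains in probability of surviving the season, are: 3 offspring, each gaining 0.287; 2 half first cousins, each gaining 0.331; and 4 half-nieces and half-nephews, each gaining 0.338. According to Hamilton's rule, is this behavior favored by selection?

Yes

Hamilton's rule: the trait is favored when the sum of r·B over every recipient exceeds the actor's cost C.
r to an offspring = 1/2 (one parent–offspring link: r = (1/2)^1 = 1/2).
r to a half first cousin = 0.0625 (half first cousins share one grandparent — one path of length 4: r = (1/2)^4 = 1/16).
r to a half-niece or half-nephew = 1/8 (half-aunt/uncle↔niece/nephew: one path of length 3: r = (1/2)^3 = 1/8).
Summing one r·B term per recipient: 3·0.5·0.287 + 2·0.0625·0.331 + 4·0.125·0.338 = 0.640875.
0.640875 > 0.22: the indirect benefit exceeds the cost.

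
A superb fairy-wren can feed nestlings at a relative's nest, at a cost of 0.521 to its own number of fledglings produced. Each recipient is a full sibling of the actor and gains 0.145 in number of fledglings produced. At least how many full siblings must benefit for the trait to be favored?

8

r to a full sibling = 1/2 (full sibs share both parents — two paths of length 2: r = 2·(1/2)^2 = 1/2).
Hamilton's rule: n·r·B > C  ⇒  n > C/(r·B) = 0.521/(0.5·0.145) = 7.186.
The smallest integer exceeding 7.186 is 8.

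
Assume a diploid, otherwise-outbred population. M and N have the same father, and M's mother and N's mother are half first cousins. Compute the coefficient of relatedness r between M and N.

Wright's path rule: contributions from independent ancestry routes add.
M and N are related in two ways: half-sibs through their shared father (r = 1/4) and half second cousins through their mothers (r = 1/64).
r = 1/4 + 1/64 = 0.265625.

0.265625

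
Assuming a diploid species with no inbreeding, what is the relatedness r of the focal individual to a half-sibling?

Each parent–offspring link contributes a factor of 1/2, and independent paths through distinct common ancestors add.
Half-sibs share one parent — one path of length 2: r = (1/2)^2 = 1/4.

0.25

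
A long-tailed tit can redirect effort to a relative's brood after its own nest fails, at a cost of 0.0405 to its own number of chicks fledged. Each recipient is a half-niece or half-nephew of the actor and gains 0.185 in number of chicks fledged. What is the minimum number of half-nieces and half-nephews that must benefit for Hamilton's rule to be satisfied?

2

r to a half-niece or half-nephew = 0.125 (half-aunt/uncle↔niece/nephew: one path of length 3: r = (1/2)^3 = 1/8).
Hamilton's rule: n·r·B > C  ⇒  n > C/(r·B) = 0.0405/(0.125·0.185) = 1.751.
The smallest integer exceeding 1.751 is 2.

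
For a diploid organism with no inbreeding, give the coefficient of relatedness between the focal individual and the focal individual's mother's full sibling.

0.25

Each parent–offspring link contributes a factor of 1/2, and independent paths through distinct common ancestors add.
Full aunt/uncle↔niece/nephew: two paths of length 3 through the shared grandparent pair: r = 2·(1/2)^3 = 1/4.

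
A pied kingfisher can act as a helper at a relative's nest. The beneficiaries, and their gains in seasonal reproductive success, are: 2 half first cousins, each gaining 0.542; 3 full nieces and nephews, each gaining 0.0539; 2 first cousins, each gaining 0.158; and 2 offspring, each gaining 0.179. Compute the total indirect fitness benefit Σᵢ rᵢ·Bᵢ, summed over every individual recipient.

r to a half first cousin = 1/16 (half first cousins share one grandparent — one path of length 4: r = (1/2)^4 = 1/16).
r to a full niece or nephew = 1/4 (full aunt/uncle↔niece/nephew: two paths of length 3 through the shared grandparent pair: r = 2·(1/2)^3 = 1/4).
r to a first cousin = 0.125 (first cousins share one grandparent pair — two paths of length 4: r = 2·(1/2)^4 = 1/8).
r to an offspring = 0.5 (one parent–offspring link: r = (1/2)^1 = 1/2).
Summing one r·B term per recipient: 2·0.0625·0.542 + 3·0.25·0.0539 + 2·0.125·0.158 + 2·0.5·0.179 = 0.326675.

0.326675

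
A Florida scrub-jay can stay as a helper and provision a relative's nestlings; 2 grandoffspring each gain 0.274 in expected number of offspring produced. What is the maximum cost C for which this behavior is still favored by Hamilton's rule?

0.137

r to a grandoffspring = 0.25 (two parent–offspring links: r = (1/2)^2 = 1/4).
Hamilton's rule: n·r·B > C, so the trait is favored while C < n·r·B = 2·0.25·0.274 = 0.137.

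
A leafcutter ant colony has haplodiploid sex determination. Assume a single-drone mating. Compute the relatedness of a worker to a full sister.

Haplodiploid full sisters inherit their father's entire haploid genome identically (contributing 1/2) and on average half of their mother's contribution (1/2 · 1/2 = 1/4); r = 1/2 + 1/4 = 3/4.

0.75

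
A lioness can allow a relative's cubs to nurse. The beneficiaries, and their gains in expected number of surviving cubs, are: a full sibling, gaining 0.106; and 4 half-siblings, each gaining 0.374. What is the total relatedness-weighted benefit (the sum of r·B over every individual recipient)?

0.427

r to a full sibling = 0.5 (full sibs share both parents — two paths of length 2: r = 2·(1/2)^2 = 1/2).
r to a half-sibling = 0.25 (half-sibs share one parent — one path of length 2: r = (1/2)^2 = 1/4).
Summing one r·B term per recipient: 1·0.5·0.106 + 4·0.25·0.374 = 0.427.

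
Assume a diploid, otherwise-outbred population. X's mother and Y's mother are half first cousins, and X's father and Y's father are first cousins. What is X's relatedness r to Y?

0.046875

Wright's path rule: contributions from independent ancestry routes add.
X and Y are related in two ways: half second cousins through their mothers (r = 1/64) and second cousins through their fathers (r = 1/32).
r = 1/64 + 1/32 = 0.046875.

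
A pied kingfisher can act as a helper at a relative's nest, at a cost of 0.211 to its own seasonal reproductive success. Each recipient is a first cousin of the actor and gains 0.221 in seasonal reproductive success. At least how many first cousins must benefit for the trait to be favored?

r to a first cousin = 0.125 (first cousins share one grandparent pair — two paths of length 4: r = 2·(1/2)^4 = 1/8).
Hamilton's rule: n·r·B > C  ⇒  n > C/(r·B) = 0.211/(0.125·0.221) = 7.638.
The smallest integer exceeding 7.638 is 8.

8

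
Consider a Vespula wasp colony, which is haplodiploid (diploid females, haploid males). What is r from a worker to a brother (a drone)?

Her haploid brother carries none of their father's genes and a random half of their mother's genome; that half matches the maternal half of her own genome with probability 1/2: r = 1/2 · 1/2 = 1/4.

0.25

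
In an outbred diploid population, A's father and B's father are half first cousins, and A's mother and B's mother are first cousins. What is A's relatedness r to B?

With two independent routes of shared ancestry, r is the sum of the two contributions.
A and B are related in two ways: half second cousins through their fathers (r = 1/64) and second cousins through their mothers (r = 1/32).
r = 1/64 + 1/32 = 3/64 = 0.046875.

0.046875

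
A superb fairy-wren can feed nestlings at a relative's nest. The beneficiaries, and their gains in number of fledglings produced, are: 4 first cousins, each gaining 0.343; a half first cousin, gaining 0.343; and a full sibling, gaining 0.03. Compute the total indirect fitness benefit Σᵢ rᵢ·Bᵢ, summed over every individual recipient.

0.2079375

r to a first cousin = 1/8 (first cousins share one grandparent pair — two paths of length 4: r = 2·(1/2)^4 = 1/8).
r to a half first cousin = 0.0625 (half first cousins share one grandparent — one path of length 4: r = (1/2)^4 = 1/16).
r to a full sibling = 0.5 (full sibs share both parents — two paths of length 2: r = 2·(1/2)^2 = 1/2).
Summing one r·B term per recipient: 4·0.125·0.343 + 1·0.0625·0.343 + 1·0.5·0.03 = 0.2079375.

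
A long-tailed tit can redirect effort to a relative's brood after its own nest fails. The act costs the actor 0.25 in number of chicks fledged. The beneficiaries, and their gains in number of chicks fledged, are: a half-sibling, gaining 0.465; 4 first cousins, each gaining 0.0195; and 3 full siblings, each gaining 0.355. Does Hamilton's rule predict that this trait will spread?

Hamilton's rule: the trait is favored when the sum of r·B over every recipient exceeds the actor's cost C.
r to a half-sibling = 0.25 (half-sibs share one parent — one path of length 2: r = (1/2)^2 = 1/4).
r to a first cousin = 1/8 (first cousins share one grandparent pair — two paths of length 4: r = 2·(1/2)^4 = 1/8).
r to a full sibling = 0.5 (full sibs share both parents — two paths of length 2: r = 2·(1/2)^2 = 1/2).
Summing one r·B term per recipient: 1·0.25·0.465 + 4·0.125·0.0195 + 3·0.5·0.355 = 0.6585.
0.6585 > 0.25: the indirect benefit exceeds the cost.

Yes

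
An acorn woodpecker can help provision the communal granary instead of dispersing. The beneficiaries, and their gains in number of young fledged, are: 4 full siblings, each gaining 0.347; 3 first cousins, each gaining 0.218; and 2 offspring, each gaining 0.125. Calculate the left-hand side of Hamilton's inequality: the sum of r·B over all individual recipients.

0.90075

r to a full sibling = 0.5 (full sibs share both parents — two paths of length 2: r = 2·(1/2)^2 = 1/2).
r to a first cousin = 0.125 (first cousins share one grandparent pair — two paths of length 4: r = 2·(1/2)^4 = 1/8).
r to an offspring = 0.5 (one parent–offspring link: r = (1/2)^1 = 1/2).
Summing one r·B term per recipient: 4·0.5·0.347 + 3·0.125·0.218 + 2·0.5·0.125 = 0.90075.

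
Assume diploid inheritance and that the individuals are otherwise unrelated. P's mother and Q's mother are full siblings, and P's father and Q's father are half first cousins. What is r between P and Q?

With two independent routes of shared ancestry, r is the sum of the two contributions.
P and Q are related in two ways: first cousins through their mothers (r = 1/8) and half second cousins through their fathers (r = 1/64).
r = 1/8 + 1/64 = 0.140625.

0.140625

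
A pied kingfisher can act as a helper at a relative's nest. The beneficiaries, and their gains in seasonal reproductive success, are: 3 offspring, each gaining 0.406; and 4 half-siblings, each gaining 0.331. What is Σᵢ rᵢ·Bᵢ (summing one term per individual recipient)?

0.94

r to an offspring = 0.5 (one parent–offspring link: r = (1/2)^1 = 1/2).
r to a half-sibling = 0.25 (half-sibs share one parent — one path of length 2: r = (1/2)^2 = 1/4).
Summing one r·B term per recipient: 3·0.5·0.406 + 4·0.25·0.331 = 0.94.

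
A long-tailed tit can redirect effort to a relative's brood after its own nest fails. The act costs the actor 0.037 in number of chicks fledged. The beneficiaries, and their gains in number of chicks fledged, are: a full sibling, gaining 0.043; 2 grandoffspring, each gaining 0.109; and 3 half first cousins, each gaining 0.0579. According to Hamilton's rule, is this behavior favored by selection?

Yes

Hamilton's rule: the trait is favored when the sum of r·B over every recipient exceeds the actor's cost C.
r to a full sibling = 1/2 (full sibs share both parents — two paths of length 2: r = 2·(1/2)^2 = 1/2).
r to a grandoffspring = 1/4 (two parent–offspring links: r = (1/2)^2 = 1/4).
r to a half first cousin = 0.0625 (half first cousins share one grandparent — one path of length 4: r = (1/2)^4 = 1/16).
Summing one r·B term per recipient: 1·0.5·0.043 + 2·0.25·0.109 + 3·0.0625·0.0579 = 0.08685625.
0.08685625 > 0.037: the indirect benefit exceeds the cost.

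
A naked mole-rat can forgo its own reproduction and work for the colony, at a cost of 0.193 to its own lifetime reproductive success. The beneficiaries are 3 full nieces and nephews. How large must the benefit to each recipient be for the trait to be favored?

r to a full niece or nephew = 1/4 (full aunt/uncle↔niece/nephew: two paths of length 3 through the shared grandparent pair: r = 2·(1/2)^3 = 1/4).
Hamilton's rule with n recipients of equal r: n·r·B > C, so B > C/(n·r) = 0.193/(3·0.25) = 0.2573.

0.2573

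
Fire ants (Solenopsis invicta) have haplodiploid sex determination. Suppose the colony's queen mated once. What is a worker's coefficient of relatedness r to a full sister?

0.75

Haplodiploid full sisters inherit their father's entire haploid genome identically (contributing 1/2) and on average half of their mother's contribution (1/2 · 1/2 = 1/4); r = 1/2 + 1/4 = 3/4.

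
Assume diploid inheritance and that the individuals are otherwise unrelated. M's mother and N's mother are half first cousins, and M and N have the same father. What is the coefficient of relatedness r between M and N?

Wright's path rule: contributions from independent ancestry routes add.
M and N are related in two ways: half second cousins through their mothers (r = 1/64) and half-sibs through their shared father (r = 1/4).
r = 1/64 + 1/4 = 17/64 = 0.265625.

0.265625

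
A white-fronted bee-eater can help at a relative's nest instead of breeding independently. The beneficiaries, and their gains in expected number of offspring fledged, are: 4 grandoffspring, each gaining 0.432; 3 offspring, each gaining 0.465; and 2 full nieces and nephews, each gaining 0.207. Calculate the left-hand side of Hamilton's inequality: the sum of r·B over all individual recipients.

1.233

r to a grandoffspring = 0.25 (two parent–offspring links: r = (1/2)^2 = 1/4).
r to an offspring = 1/2 (one parent–offspring link: r = (1/2)^1 = 1/2).
r to a full niece or nephew = 0.25 (full aunt/uncle↔niece/nephew: two paths of length 3 through the shared grandparent pair: r = 2·(1/2)^3 = 1/4).
Summing one r·B term per recipient: 4·0.25·0.432 + 3·0.5·0.465 + 2·0.25·0.207 = 1.233.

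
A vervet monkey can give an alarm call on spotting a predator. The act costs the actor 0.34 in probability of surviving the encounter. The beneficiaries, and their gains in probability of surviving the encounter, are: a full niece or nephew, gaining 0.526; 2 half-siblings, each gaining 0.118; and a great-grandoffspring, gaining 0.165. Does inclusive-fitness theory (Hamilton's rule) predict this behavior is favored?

Hamilton's rule: the trait is favored when the sum of r·B over every recipient exceeds the actor's cost C.
r to a full niece or nephew = 1/4 (full aunt/uncle↔niece/nephew: two paths of length 3 through the shared grandparent pair: r = 2·(1/2)^3 = 1/4).
r to a half-sibling = 1/4 (half-sibs share one parent — one path of length 2: r = (1/2)^2 = 1/4).
r to a great-grandoffspring = 0.125 (three parent–offspring links: r = (1/2)^3 = 1/8).
Summing one r·B term per recipient: 1·0.25·0.526 + 2·0.25·0.118 + 1·0.125·0.165 = 0.211125.
0.211125 < 0.34: the indirect benefit is less than the cost.

No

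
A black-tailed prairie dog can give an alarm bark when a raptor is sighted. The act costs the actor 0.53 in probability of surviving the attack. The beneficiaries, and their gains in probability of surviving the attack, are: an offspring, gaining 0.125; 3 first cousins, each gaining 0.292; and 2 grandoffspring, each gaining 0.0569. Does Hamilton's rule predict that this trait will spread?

Hamilton's rule: the trait is favored when the sum of r·B over every recipient exceeds the actor's cost C.
r to an offspring = 0.5 (one parent–offspring link: r = (1/2)^1 = 1/2).
r to a first cousin = 0.125 (first cousins share one grandparent pair — two paths of length 4: r = 2·(1/2)^4 = 1/8).
r to a grandoffspring = 1/4 (two parent–offspring links: r = (1/2)^2 = 1/4).
Summing one r·B term per recipient: 1·0.5·0.125 + 3·0.125·0.292 + 2·0.25·0.0569 = 0.20045.
0.20045 < 0.53: the indirect benefit is less than the cost.

No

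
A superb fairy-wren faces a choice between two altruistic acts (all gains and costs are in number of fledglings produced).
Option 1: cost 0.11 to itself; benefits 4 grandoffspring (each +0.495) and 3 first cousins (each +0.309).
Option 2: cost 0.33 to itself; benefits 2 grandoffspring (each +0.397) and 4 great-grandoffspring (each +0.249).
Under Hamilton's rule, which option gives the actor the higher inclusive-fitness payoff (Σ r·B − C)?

Option 1

Option 1: r to a grandoffspring = 0.25.
Option 1: r to a first cousin = 0.125.
Option 1: Σ r·B − C = (4·0.25·0.495 + 3·0.125·0.309) − 0.11 = 0.500875.
Option 2: r to a grandoffspring = 0.25.
Option 2: r to a great-grandoffspring = 0.125.
Option 2: Σ r·B − C = (2·0.25·0.397 + 4·0.125·0.249) − 0.33 = -0.007.
Option 1 has the higher net inclusive-fitness payoff.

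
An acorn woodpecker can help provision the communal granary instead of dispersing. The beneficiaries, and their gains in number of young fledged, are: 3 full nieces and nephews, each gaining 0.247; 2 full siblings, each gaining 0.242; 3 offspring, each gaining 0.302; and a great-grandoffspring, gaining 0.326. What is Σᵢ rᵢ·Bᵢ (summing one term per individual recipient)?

0.921

r to a full niece or nephew = 1/4 (full aunt/uncle↔niece/nephew: two paths of length 3 through the shared grandparent pair: r = 2·(1/2)^3 = 1/4).
r to a full sibling = 0.5 (full sibs share both parents — two paths of length 2: r = 2·(1/2)^2 = 1/2).
r to an offspring = 0.5 (one parent–offspring link: r = (1/2)^1 = 1/2).
r to a great-grandoffspring = 0.125 (three parent–offspring links: r = (1/2)^3 = 1/8).
Summing one r·B term per recipient: 3·0.25·0.247 + 2·0.5·0.242 + 3·0.5·0.302 + 1·0.125·0.326 = 0.921.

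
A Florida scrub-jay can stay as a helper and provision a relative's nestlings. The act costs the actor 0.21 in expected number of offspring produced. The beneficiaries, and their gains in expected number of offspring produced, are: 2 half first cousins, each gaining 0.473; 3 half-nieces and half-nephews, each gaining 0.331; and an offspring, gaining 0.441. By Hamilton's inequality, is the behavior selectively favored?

Yes

Hamilton's rule: the trait is favored when the sum of r·B over every recipient exceeds the actor's cost C.
r to a half first cousin = 1/16 (half first cousins share one grandparent — one path of length 4: r = (1/2)^4 = 1/16).
r to a half-niece or half-nephew = 0.125 (half-aunt/uncle↔niece/nephew: one path of length 3: r = (1/2)^3 = 1/8).
r to an offspring = 1/2 (one parent–offspring link: r = (1/2)^1 = 1/2).
Summing one r·B term per recipient: 2·0.0625·0.473 + 3·0.125·0.331 + 1·0.5·0.441 = 0.40375.
0.40375 > 0.21: the indirect benefit exceeds the cost.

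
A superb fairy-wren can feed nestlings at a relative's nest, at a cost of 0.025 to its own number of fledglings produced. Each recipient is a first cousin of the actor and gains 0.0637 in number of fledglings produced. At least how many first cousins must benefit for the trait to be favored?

4

r to a first cousin = 0.125 (first cousins share one grandparent pair — two paths of length 4: r = 2·(1/2)^4 = 1/8).
Hamilton's rule: n·r·B > C  ⇒  n > C/(r·B) = 0.025/(0.125·0.0637) = 3.14.
The smallest integer exceeding 3.14 is 4.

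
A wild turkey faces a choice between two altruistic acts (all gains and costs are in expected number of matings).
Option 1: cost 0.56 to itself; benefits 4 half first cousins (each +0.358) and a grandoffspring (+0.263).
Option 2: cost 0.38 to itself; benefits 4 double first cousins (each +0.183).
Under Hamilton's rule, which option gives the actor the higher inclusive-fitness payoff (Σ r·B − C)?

Option 1: r to a half first cousin = 0.0625.
Option 1: r to a grandoffspring = 0.25.
Option 1: Σ r·B − C = (4·0.0625·0.358 + 1·0.25·0.263) − 0.56 = -0.40475.
Option 2: r to a double first cousin = 0.25.
Option 2: Σ r·B − C = (4·0.25·0.183) − 0.38 = -0.197.
Option 2 has the higher net inclusive-fitness payoff.

Option 2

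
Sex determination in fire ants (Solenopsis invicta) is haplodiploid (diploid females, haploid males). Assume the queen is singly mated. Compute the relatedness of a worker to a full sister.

0.75

Haplodiploid full sisters inherit their father's entire haploid genome identically (contributing 1/2) and on average half of their mother's contribution (1/2 · 1/2 = 1/4); r = 1/2 + 1/4 = 3/4.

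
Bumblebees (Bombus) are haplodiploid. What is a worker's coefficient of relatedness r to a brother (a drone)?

0.25

Her haploid brother carries none of their father's genes and a random half of their mother's genome; that half matches the maternal half of her own genome with probability 1/2: r = 1/2 · 1/2 = 1/4.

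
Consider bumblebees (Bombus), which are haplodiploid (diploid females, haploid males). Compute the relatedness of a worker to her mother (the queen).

0.5

One meiotic link between diploid queen and diploid daughter: r = 1/2.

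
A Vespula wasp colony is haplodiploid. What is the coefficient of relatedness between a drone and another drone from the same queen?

Haploid brothers each carry a random half of the queen's diploid genome, so on average they share half: r = 1/2.

0.5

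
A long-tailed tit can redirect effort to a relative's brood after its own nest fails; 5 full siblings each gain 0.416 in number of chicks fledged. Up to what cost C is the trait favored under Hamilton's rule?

r to a full sibling = 1/2 (full sibs share both parents — two paths of length 2: r = 2·(1/2)^2 = 1/2).
Hamilton's rule: n·r·B > C, so the trait is favored while C < n·r·B = 5·0.5·0.416 = 1.04.

1.04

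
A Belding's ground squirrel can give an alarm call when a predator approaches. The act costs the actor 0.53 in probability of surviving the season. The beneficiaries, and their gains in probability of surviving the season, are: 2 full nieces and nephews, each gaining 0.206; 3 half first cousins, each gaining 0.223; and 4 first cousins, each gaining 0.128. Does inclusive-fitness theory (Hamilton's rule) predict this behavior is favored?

Hamilton's rule: the trait is favored when the sum of r·B over every recipient exceeds the actor's cost C.
r to a full niece or nephew = 1/4 (full aunt/uncle↔niece/nephew: two paths of length 3 through the shared grandparent pair: r = 2·(1/2)^3 = 1/4).
r to a half first cousin = 0.0625 (half first cousins share one grandparent — one path of length 4: r = (1/2)^4 = 1/16).
r to a first cousin = 1/8 (first cousins share one grandparent pair — two paths of length 4: r = 2·(1/2)^4 = 1/8).
Summing one r·B term per recipient: 2·0.25·0.206 + 3·0.0625·0.223 + 4·0.125·0.128 = 0.2088125.
0.2088125 < 0.53: the indirect benefit is less than the cost.

No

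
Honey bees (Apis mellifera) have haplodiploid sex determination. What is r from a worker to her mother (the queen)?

One meiotic link between diploid queen and diploid daughter: r = 1/2.

0.5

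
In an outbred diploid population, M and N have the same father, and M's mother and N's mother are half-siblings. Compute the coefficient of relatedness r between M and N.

Relatedness sums over independent paths through distinct common ancestors.
M and N are related in two ways: half-sibs through their shared father (r = 1/4) and half first cousins through their mothers (r = 1/16).
r = 1/4 + 1/16 = 0.3125.

0.3125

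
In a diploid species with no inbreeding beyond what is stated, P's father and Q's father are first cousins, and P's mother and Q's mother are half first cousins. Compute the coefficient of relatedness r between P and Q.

Relatedness sums over independent paths through distinct common ancestors.
P and Q are related in two ways: second cousins through their fathers (r = 1/32) and half second cousins through their mothers (r = 1/64).
r = 1/32 + 1/64 = 0.046875.

0.046875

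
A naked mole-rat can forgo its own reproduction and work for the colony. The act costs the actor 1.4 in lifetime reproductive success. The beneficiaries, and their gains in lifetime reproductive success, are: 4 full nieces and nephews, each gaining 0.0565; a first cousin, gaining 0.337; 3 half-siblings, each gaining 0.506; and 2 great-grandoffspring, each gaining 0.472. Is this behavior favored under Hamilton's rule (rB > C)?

Hamilton's rule: the trait is favored when the sum of r·B over every recipient exceeds the actor's cost C.
r to a full niece or nephew = 1/4 (full aunt/uncle↔niece/nephew: two paths of length 3 through the shared grandparent pair: r = 2·(1/2)^3 = 1/4).
r to a first cousin = 1/8 (first cousins share one grandparent pair — two paths of length 4: r = 2·(1/2)^4 = 1/8).
r to a half-sibling = 0.25 (half-sibs share one parent — one path of length 2: r = (1/2)^2 = 1/4).
r to a great-grandoffspring = 0.125 (three parent–offspring links: r = (1/2)^3 = 1/8).
Summing one r·B term per recipient: 4·0.25·0.0565 + 1·0.125·0.337 + 3·0.25·0.506 + 2·0.125·0.472 = 0.596125.
0.596125 < 1.4: the indirect benefit is less than the cost.

No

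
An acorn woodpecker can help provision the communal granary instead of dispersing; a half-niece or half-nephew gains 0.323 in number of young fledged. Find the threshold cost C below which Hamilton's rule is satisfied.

0.040375

r to a half-niece or half-nephew = 0.125 (half-aunt/uncle↔niece/nephew: one path of length 3: r = (1/2)^3 = 1/8).
Hamilton's rule: n·r·B > C, so the trait is favored while C < n·r·B = 1·0.125·0.323 = 0.040375.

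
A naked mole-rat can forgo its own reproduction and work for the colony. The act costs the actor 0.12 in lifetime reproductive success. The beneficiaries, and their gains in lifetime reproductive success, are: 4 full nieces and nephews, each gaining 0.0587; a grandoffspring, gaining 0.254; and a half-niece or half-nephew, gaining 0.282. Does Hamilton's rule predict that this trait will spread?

Hamilton's rule: the trait is favored when the sum of r·B over every recipient exceeds the actor's cost C.
r to a full niece or nephew = 0.25 (full aunt/uncle↔niece/nephew: two paths of length 3 through the shared grandparent pair: r = 2·(1/2)^3 = 1/4).
r to a grandoffspring = 1/4 (two parent–offspring links: r = (1/2)^2 = 1/4).
r to a half-niece or half-nephew = 1/8 (half-aunt/uncle↔niece/nephew: one path of length 3: r = (1/2)^3 = 1/8).
Summing one r·B term per recipient: 4·0.25·0.0587 + 1·0.25·0.254 + 1·0.125·0.282 = 0.15745.
0.15745 > 0.12: the indirect benefit exceeds the cost.

Yes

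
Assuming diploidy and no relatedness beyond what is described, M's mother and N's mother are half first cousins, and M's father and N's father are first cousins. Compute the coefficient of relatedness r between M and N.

0.046875

Independent pedigree routes through distinct common ancestors add.
M and N are related in two ways: half second cousins through their mothers (r = 1/64) and second cousins through their fathers (r = 1/32).
r = 1/64 + 1/32 = 0.046875.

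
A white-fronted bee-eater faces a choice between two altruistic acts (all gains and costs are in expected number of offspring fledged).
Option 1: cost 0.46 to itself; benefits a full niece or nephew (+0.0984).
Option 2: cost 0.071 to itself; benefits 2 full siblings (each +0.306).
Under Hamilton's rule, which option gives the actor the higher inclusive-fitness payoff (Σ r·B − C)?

Option 2

Option 1: r to a full niece or nephew = 0.25.
Option 1: Σ r·B − C = (1·0.25·0.0984) − 0.46 = -0.4354.
Option 2: r to a full sibling = 0.5.
Option 2: Σ r·B − C = (2·0.5·0.306) − 0.071 = 0.235.
Option 2 has the higher net inclusive-fitness payoff.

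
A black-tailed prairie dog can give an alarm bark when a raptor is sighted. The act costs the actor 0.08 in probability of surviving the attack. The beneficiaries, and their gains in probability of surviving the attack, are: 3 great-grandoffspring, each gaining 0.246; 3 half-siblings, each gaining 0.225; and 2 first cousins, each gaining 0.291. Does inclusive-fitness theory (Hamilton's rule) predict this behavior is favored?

Yes

Hamilton's rule: the trait is favored when the sum of r·B over every recipient exceeds the actor's cost C.
r to a great-grandoffspring = 1/8 (three parent–offspring links: r = (1/2)^3 = 1/8).
r to a half-sibling = 0.25 (half-sibs share one parent — one path of length 2: r = (1/2)^2 = 1/4).
r to a first cousin = 0.125 (first cousins share one grandparent pair — two paths of length 4: r = 2·(1/2)^4 = 1/8).
Summing one r·B term per recipient: 3·0.125·0.246 + 3·0.25·0.225 + 2·0.125·0.291 = 0.33375.
0.33375 > 0.08: the indirect benefit exceeds the cost.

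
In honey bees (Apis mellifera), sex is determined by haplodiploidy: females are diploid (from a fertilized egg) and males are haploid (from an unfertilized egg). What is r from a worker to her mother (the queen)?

One meiotic link between diploid queen and diploid daughter: r = 1/2.

0.5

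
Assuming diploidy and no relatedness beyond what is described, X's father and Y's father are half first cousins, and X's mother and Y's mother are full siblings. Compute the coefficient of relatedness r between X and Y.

0.140625

Wright's path rule: contributions from independent ancestry routes add.
X and Y are related in two ways: half second cousins through their fathers (r = 1/64) and first cousins through their mothers (r = 1/8).
r = 1/64 + 1/8 = 0.140625.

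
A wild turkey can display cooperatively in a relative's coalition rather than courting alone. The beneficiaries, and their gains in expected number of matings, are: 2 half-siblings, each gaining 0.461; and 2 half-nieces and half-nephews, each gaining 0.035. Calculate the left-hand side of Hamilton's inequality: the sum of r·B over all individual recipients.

r to a half-sibling = 0.25 (half-sibs share one parent — one path of length 2: r = (1/2)^2 = 1/4).
r to a half-niece or half-nephew = 1/8 (half-aunt/uncle↔niece/nephew: one path of length 3: r = (1/2)^3 = 1/8).
Summing one r·B term per recipient: 2·0.25·0.461 + 2·0.125·0.035 = 0.23925.

0.23925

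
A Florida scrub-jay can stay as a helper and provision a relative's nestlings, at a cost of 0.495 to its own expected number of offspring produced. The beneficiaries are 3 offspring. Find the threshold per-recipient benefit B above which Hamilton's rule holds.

r to an offspring = 0.5 (one parent–offspring link: r = (1/2)^1 = 1/2).
Hamilton's rule with n recipients of equal r: n·r·B > C, so B > C/(n·r) = 0.495/(3·0.5) = 0.33.

0.33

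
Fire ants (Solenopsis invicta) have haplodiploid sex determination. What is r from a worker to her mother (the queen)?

One meiotic link between diploid queen and diploid daughter: r = 1/2.

0.5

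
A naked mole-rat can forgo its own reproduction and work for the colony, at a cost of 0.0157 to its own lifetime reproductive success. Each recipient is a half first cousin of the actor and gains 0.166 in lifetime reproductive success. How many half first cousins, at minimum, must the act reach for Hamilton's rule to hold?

2

r to a half first cousin = 1/16 (half first cousins share one grandparent — one path of length 4: r = (1/2)^4 = 1/16).
Hamilton's rule: n·r·B > C  ⇒  n > C/(r·B) = 0.0157/(0.0625·0.166) = 1.513.
The smallest integer exceeding 1.513 is 2.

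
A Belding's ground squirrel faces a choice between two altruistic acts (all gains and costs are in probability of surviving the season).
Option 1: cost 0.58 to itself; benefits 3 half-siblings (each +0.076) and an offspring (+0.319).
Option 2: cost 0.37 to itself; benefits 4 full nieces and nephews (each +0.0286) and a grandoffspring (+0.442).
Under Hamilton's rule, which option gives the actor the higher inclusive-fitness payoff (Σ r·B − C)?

Option 1: r to a half-sibling = 0.25.
Option 1: r to an offspring = 0.5.
Option 1: Σ r·B − C = (3·0.25·0.076 + 1·0.5·0.319) − 0.58 = -0.3635.
Option 2: r to a full niece or nephew = 0.25.
Option 2: r to a grandoffspring = 0.25.
Option 2: Σ r·B − C = (4·0.25·0.0286 + 1·0.25·0.442) − 0.37 = -0.2309.
Option 2 has the higher net inclusive-fitness payoff.

Option 2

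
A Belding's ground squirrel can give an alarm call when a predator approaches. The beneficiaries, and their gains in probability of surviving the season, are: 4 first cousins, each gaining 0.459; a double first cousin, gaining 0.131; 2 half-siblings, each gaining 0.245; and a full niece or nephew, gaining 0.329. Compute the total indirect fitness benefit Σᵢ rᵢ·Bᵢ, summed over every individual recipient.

0.467

r to a first cousin = 0.125 (first cousins share one grandparent pair — two paths of length 4: r = 2·(1/2)^4 = 1/8).
r to a double first cousin = 0.25 (double first cousins share both grandparent pairs — four paths of length 4: r = 4·(1/2)^4 = 1/4).
r to a half-sibling = 1/4 (half-sibs share one parent — one path of length 2: r = (1/2)^2 = 1/4).
r to a full niece or nephew = 1/4 (full aunt/uncle↔niece/nephew: two paths of length 3 through the shared grandparent pair: r = 2·(1/2)^3 = 1/4).
Summing one r·B term per recipient: 4·0.125·0.459 + 1·0.25·0.131 + 2·0.25·0.245 + 1·0.25·0.329 = 0.467.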